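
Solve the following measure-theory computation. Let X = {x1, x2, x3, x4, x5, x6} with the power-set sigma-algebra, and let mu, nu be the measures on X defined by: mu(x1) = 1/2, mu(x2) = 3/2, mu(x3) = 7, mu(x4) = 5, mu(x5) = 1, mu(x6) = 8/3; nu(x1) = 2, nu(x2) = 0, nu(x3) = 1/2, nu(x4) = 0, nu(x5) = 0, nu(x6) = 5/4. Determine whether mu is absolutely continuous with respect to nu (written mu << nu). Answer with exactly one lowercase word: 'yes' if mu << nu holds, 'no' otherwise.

mu << nu means: every nu-null measurable set is also mu-null; equivalently, for every atom x, if nu({x}) = 0 then mu({x}) = 0.
Checking each atom:
  x1: nu = 2 > 0 -> no constraint.
  x2: nu = 0, mu = 3/2 > 0 -> violates mu << nu.
  x3: nu = 1/2 > 0 -> no constraint.
  x4: nu = 0, mu = 5 > 0 -> violates mu << nu.
  x5: nu = 0, mu = 1 > 0 -> violates mu << nu.
  x6: nu = 5/4 > 0 -> no constraint.
The atom(s) x2, x4, x5 violate the condition (nu = 0 but mu > 0). Therefore mu is NOT absolutely continuous w.r.t. nu.

no


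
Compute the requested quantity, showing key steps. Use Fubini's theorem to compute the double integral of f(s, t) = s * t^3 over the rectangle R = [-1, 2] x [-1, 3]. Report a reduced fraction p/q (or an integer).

f(s, t) is a tensor product of a function of s and a function of t, and both factors are bounded continuous (hence Lebesgue integrable) on the rectangle, so Fubini's theorem applies:
  integral_R f d(m x m) = (integral_a1^b1 s ds) * (integral_a2^b2 t^3 dt).
Inner integral in s: integral_{-1}^{2} s ds = (2^2 - (-1)^2)/2
  = 3/2.
Inner integral in t: integral_{-1}^{3} t^3 dt = (3^4 - (-1)^4)/4
  = 20.
Product: (3/2) * (20) = 30.

30


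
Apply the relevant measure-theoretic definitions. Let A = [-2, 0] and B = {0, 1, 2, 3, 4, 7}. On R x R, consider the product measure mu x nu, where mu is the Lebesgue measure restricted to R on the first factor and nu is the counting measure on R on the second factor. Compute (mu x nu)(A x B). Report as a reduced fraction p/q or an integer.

For a measurable rectangle A x B, the product measure satisfies
  (mu x nu)(A x B) = mu(A) * nu(B).
  mu(A) = 2.
  nu(B) = 6.
  (mu x nu)(A x B) = 2 * 6 = 12.

12


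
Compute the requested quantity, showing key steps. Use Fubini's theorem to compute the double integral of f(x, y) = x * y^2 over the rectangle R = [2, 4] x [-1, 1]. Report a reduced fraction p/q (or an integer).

f(x, y) is a tensor product of a function of x and a function of y, and both factors are bounded continuous (hence Lebesgue integrable) on the rectangle, so Fubini's theorem applies:
  integral_R f d(m x m) = (integral_a1^b1 x dx) * (integral_a2^b2 y^2 dy).
Inner integral in x: integral_{2}^{4} x dx = (4^2 - 2^2)/2
  = 6.
Inner integral in y: integral_{-1}^{1} y^2 dy = (1^3 - (-1)^3)/3
  = 2/3.
Product: (6) * (2/3) = 4.

4


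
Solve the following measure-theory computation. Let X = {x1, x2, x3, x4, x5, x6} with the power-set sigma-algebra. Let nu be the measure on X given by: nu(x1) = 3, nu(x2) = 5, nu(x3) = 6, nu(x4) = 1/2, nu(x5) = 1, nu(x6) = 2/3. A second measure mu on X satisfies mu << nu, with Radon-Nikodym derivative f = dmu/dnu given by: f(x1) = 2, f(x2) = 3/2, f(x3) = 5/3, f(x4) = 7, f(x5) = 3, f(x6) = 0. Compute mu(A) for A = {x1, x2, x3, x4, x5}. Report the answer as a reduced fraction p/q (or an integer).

By the defining property of the Radon-Nikodym derivative, for every measurable set A,
  mu(A) = integral_A f dnu.
Since nu is a discrete measure concentrated on the atoms of X, the integral over A reduces to the sum
  mu(A) = sum_{x in A} f(x) * nu({x}).
Computing each term:
  x1: f(x1) * nu(x1) = 2 * 3 = 6.
  x2: f(x2) * nu(x2) = 3/2 * 5 = 15/2.
  x3: f(x3) * nu(x3) = 5/3 * 6 = 10.
  x4: f(x4) * nu(x4) = 7 * 1/2 = 7/2.
  x5: f(x5) * nu(x5) = 3 * 1 = 3.
Summing: mu(A) = 6 + 15/2 + 10 + 7/2 + 3 = 30.

30


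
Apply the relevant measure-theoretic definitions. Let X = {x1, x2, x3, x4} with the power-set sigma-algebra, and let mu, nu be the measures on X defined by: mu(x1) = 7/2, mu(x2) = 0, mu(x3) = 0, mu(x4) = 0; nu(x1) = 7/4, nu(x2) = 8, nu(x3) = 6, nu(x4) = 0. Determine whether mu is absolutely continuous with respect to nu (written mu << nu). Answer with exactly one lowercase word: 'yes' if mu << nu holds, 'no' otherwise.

mu << nu means: every nu-null measurable set is also mu-null; equivalently, for every atom x, if nu({x}) = 0 then mu({x}) = 0.
Checking each atom:
  x1: nu = 7/4 > 0 -> no constraint.
  x2: nu = 8 > 0 -> no constraint.
  x3: nu = 6 > 0 -> no constraint.
  x4: nu = 0, mu = 0 -> consistent with mu << nu.
No atom violates the condition. Therefore mu << nu.

yes


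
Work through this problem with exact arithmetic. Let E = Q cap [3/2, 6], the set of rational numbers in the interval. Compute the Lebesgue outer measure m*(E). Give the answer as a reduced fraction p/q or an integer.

Q cap [3/2, 6] is countable; list its elements as q_1, q_2, ... . Fix eps > 0 and cover the k-th point by an interval of length eps * 2^(-k). The cover has total length eps * sum_{k>=1} 2^(-k) = eps, so by definition of outer measure m*(Q cap [3/2, 6]) <= eps. Since eps was arbitrary and m* >= 0, the outer measure is 0.

0


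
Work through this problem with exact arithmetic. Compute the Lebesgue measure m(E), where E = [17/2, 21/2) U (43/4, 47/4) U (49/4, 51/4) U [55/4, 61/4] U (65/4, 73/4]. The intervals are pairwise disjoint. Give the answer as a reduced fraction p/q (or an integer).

For pairwise disjoint intervals, m(union_i I_i) = sum_i m(I_i),
and m is invariant under swapping open/closed endpoints (single points have measure 0).
So m(E) = sum_i (b_i - a_i).
  I_1 has length 21/2 - 17/2 = 2.
  I_2 has length 47/4 - 43/4 = 1.
  I_3 has length 51/4 - 49/4 = 1/2.
  I_4 has length 61/4 - 55/4 = 3/2.
  I_5 has length 73/4 - 65/4 = 2.
Summing:
  m(E) = 2 + 1 + 1/2 + 3/2 + 2 = 7.

7


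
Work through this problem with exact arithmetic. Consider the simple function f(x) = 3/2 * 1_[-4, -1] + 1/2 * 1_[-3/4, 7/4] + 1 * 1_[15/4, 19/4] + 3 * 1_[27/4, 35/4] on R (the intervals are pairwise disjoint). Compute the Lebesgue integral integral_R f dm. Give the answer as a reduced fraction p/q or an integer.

For a simple function f = sum_i c_i * 1_{A_i} with disjoint A_i,
  integral f dm = sum_i c_i * m(A_i).
Lengths of the A_i:
  m(A_1) = -1 - (-4) = 3.
  m(A_2) = 7/4 - (-3/4) = 5/2.
  m(A_3) = 19/4 - 15/4 = 1.
  m(A_4) = 35/4 - 27/4 = 2.
Contributions c_i * m(A_i):
  (3/2) * (3) = 9/2.
  (1/2) * (5/2) = 5/4.
  (1) * (1) = 1.
  (3) * (2) = 6.
Total: 9/2 + 5/4 + 1 + 6 = 51/4.

51/4


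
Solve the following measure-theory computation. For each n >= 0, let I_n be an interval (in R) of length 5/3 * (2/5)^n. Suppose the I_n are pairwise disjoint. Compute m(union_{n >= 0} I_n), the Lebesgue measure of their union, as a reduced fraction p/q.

By countable additivity of the Lebesgue measure on pairwise disjoint measurable sets,
  m(union_{n >= 0} I_n) = sum_{n >= 0} m(I_n) = sum_{n >= 0} a * r^n,
  with a = 5/3 and r = 2/5.
Since 0 < r = 2/5 < 1, the geometric series converges:
  sum_{n >= 0} a * r^n = a / (1 - r).
  = 5/3 / (1 - 2/5)
  = 5/3 / (3/5)
  = 25/9.

25/9


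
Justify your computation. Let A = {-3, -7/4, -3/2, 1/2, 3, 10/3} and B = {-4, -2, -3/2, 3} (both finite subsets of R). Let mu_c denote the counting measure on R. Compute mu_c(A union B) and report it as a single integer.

Counting measure on a finite set equals cardinality. By inclusion-exclusion, |A union B| = |A| + |B| - |A cap B|.
|A| = 6, |B| = 4, |A cap B| = 2.
So mu_c(A union B) = 6 + 4 - 2 = 8.

8


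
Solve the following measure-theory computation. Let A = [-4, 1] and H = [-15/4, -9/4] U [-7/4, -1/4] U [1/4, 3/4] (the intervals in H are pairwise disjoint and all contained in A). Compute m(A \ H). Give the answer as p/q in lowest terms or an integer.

The ambient interval has length m(A) = 1 - (-4) = 5.
Since the holes are disjoint and sit inside A, by finite additivity
  m(H) = sum_i (b_i - a_i), and m(A \ H) = m(A) - m(H).
Computing the hole measures:
  m(H_1) = -9/4 - (-15/4) = 3/2.
  m(H_2) = -1/4 - (-7/4) = 3/2.
  m(H_3) = 3/4 - 1/4 = 1/2.
Summed: m(H) = 3/2 + 3/2 + 1/2 = 7/2.
So m(A \ H) = 5 - 7/2 = 3/2.

3/2


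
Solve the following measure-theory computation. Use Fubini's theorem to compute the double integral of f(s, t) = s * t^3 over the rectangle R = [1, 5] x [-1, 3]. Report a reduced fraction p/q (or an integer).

f(s, t) is a tensor product of a function of s and a function of t, and both factors are bounded continuous (hence Lebesgue integrable) on the rectangle, so Fubini's theorem applies:
  integral_R f d(m x m) = (integral_a1^b1 s ds) * (integral_a2^b2 t^3 dt).
Inner integral in s: integral_{1}^{5} s ds = (5^2 - 1^2)/2
  = 12.
Inner integral in t: integral_{-1}^{3} t^3 dt = (3^4 - (-1)^4)/4
  = 20.
Product: (12) * (20) = 240.

240


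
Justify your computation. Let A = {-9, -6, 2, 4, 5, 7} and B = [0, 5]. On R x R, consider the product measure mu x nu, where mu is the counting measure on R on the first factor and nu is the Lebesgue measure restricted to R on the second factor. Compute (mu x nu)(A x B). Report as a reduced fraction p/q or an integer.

For a measurable rectangle A x B, the product measure satisfies
  (mu x nu)(A x B) = mu(A) * nu(B).
  mu(A) = 6.
  nu(B) = 5.
  (mu x nu)(A x B) = 6 * 5 = 30.

30


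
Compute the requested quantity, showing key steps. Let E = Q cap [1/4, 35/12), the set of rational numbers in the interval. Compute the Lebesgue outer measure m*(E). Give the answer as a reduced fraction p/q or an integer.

Q cap [1/4, 35/12) is countable; list its elements as q_1, q_2, ... . Fix eps > 0 and cover the k-th point by an interval of length eps * 2^(-k). The cover has total length eps * sum_{k>=1} 2^(-k) = eps, so by definition of outer measure m*(Q cap [1/4, 35/12)) <= eps. Since eps was arbitrary and m* >= 0, the outer measure is 0.

0


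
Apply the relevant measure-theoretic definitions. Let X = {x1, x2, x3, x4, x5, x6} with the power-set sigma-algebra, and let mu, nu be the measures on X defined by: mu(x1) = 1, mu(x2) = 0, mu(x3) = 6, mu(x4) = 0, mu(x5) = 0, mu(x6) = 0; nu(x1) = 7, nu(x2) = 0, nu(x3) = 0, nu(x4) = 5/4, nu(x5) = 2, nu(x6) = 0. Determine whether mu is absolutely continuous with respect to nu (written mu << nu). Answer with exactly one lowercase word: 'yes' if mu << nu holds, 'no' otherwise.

mu << nu means: every nu-null measurable set is also mu-null; equivalently, for every atom x, if nu({x}) = 0 then mu({x}) = 0.
Checking each atom:
  x1: nu = 7 > 0 -> no constraint.
  x2: nu = 0, mu = 0 -> consistent with mu << nu.
  x3: nu = 0, mu = 6 > 0 -> violates mu << nu.
  x4: nu = 5/4 > 0 -> no constraint.
  x5: nu = 2 > 0 -> no constraint.
  x6: nu = 0, mu = 0 -> consistent with mu << nu.
The atom(s) x3 violate the condition (nu = 0 but mu > 0). Therefore mu is NOT absolutely continuous w.r.t. nu.

no


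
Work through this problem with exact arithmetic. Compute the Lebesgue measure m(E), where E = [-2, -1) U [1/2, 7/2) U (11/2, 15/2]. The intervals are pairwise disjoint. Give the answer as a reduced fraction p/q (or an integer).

For pairwise disjoint intervals, m(union_i I_i) = sum_i m(I_i),
and m is invariant under swapping open/closed endpoints (single points have measure 0).
So m(E) = sum_i (b_i - a_i).
  I_1 has length -1 - (-2) = 1.
  I_2 has length 7/2 - 1/2 = 3.
  I_3 has length 15/2 - 11/2 = 2.
Summing:
  m(E) = 1 + 3 + 2 = 6.

6


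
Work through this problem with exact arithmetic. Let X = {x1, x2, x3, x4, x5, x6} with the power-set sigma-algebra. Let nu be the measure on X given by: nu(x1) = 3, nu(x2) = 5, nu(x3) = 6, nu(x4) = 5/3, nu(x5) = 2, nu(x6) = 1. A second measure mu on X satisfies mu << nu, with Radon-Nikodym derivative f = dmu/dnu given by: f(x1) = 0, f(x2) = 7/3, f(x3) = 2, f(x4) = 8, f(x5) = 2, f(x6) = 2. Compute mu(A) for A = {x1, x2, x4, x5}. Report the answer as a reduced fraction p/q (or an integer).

By the defining property of the Radon-Nikodym derivative, for every measurable set A,
  mu(A) = integral_A f dnu.
Since nu is a discrete measure concentrated on the atoms of X, the integral over A reduces to the sum
  mu(A) = sum_{x in A} f(x) * nu({x}).
Computing each term:
  x1: f(x1) * nu(x1) = 0 * 3 = 0.
  x2: f(x2) * nu(x2) = 7/3 * 5 = 35/3.
  x4: f(x4) * nu(x4) = 8 * 5/3 = 40/3.
  x5: f(x5) * nu(x5) = 2 * 2 = 4.
Summing: mu(A) = 0 + 35/3 + 40/3 + 4 = 29.

29


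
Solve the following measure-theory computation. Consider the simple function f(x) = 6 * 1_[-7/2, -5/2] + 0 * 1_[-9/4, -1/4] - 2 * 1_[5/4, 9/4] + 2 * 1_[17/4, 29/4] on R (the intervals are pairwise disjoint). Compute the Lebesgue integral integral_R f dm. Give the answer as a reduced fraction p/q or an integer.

For a simple function f = sum_i c_i * 1_{A_i} with disjoint A_i,
  integral f dm = sum_i c_i * m(A_i).
Lengths of the A_i:
  m(A_1) = -5/2 - (-7/2) = 1.
  m(A_2) = -1/4 - (-9/4) = 2.
  m(A_3) = 9/4 - 5/4 = 1.
  m(A_4) = 29/4 - 17/4 = 3.
Contributions c_i * m(A_i):
  (6) * (1) = 6.
  (0) * (2) = 0.
  (-2) * (1) = -2.
  (2) * (3) = 6.
Total: 6 + 0 - 2 + 6 = 10.

10


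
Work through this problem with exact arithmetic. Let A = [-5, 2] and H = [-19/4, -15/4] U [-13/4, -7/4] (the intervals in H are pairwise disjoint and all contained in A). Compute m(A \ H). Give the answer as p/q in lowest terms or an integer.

The ambient interval has length m(A) = 2 - (-5) = 7.
Since the holes are disjoint and sit inside A, by finite additivity
  m(H) = sum_i (b_i - a_i), and m(A \ H) = m(A) - m(H).
Computing the hole measures:
  m(H_1) = -15/4 - (-19/4) = 1.
  m(H_2) = -7/4 - (-13/4) = 3/2.
Summed: m(H) = 1 + 3/2 = 5/2.
So m(A \ H) = 7 - 5/2 = 9/2.

9/2


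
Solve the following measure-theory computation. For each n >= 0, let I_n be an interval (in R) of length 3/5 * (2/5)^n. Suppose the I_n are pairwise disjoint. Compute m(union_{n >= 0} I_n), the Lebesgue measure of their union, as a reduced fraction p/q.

By countable additivity of the Lebesgue measure on pairwise disjoint measurable sets,
  m(union_{n >= 0} I_n) = sum_{n >= 0} m(I_n) = sum_{n >= 0} a * r^n,
  with a = 3/5 and r = 2/5.
Since 0 < r = 2/5 < 1, the geometric series converges:
  sum_{n >= 0} a * r^n = a / (1 - r).
  = 3/5 / (1 - 2/5)
  = 3/5 / (3/5)
  = 1.

1


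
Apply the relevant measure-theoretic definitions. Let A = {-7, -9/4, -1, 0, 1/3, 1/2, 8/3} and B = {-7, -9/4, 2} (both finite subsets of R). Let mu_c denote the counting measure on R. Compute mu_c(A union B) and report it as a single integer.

Counting measure on a finite set equals cardinality. By inclusion-exclusion, |A union B| = |A| + |B| - |A cap B|.
|A| = 7, |B| = 3, |A cap B| = 2.
So mu_c(A union B) = 7 + 3 - 2 = 8.

8


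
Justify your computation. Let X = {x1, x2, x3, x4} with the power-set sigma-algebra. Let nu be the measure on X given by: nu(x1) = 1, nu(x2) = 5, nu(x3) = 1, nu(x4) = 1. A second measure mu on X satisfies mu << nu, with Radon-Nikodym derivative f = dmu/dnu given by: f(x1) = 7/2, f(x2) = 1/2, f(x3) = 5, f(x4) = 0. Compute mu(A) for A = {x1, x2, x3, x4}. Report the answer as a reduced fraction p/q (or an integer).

By the defining property of the Radon-Nikodym derivative, for every measurable set A,
  mu(A) = integral_A f dnu.
Since nu is a discrete measure concentrated on the atoms of X, the integral over A reduces to the sum
  mu(A) = sum_{x in A} f(x) * nu({x}).
Computing each term:
  x1: f(x1) * nu(x1) = 7/2 * 1 = 7/2.
  x2: f(x2) * nu(x2) = 1/2 * 5 = 5/2.
  x3: f(x3) * nu(x3) = 5 * 1 = 5.
  x4: f(x4) * nu(x4) = 0 * 1 = 0.
Summing: mu(A) = 7/2 + 5/2 + 5 + 0 = 11.

11


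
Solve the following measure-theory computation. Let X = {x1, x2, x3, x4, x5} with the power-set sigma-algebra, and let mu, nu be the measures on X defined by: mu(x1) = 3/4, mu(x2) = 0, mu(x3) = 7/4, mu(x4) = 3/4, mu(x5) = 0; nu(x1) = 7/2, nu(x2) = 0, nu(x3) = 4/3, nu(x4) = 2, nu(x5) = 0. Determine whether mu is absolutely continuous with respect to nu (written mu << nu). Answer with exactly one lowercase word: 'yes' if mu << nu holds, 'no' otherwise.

mu << nu means: every nu-null measurable set is also mu-null; equivalently, for every atom x, if nu({x}) = 0 then mu({x}) = 0.
Checking each atom:
  x1: nu = 7/2 > 0 -> no constraint.
  x2: nu = 0, mu = 0 -> consistent with mu << nu.
  x3: nu = 4/3 > 0 -> no constraint.
  x4: nu = 2 > 0 -> no constraint.
  x5: nu = 0, mu = 0 -> consistent with mu << nu.
No atom violates the condition. Therefore mu << nu.

yes


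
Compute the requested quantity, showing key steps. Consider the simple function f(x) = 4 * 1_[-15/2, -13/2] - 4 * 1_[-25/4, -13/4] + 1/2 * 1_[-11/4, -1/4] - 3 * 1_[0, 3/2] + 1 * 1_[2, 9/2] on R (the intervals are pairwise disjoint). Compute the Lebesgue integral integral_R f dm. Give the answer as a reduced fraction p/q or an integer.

For a simple function f = sum_i c_i * 1_{A_i} with disjoint A_i,
  integral f dm = sum_i c_i * m(A_i).
Lengths of the A_i:
  m(A_1) = -13/2 - (-15/2) = 1.
  m(A_2) = -13/4 - (-25/4) = 3.
  m(A_3) = -1/4 - (-11/4) = 5/2.
  m(A_4) = 3/2 - 0 = 3/2.
  m(A_5) = 9/2 - 2 = 5/2.
Contributions c_i * m(A_i):
  (4) * (1) = 4.
  (-4) * (3) = -12.
  (1/2) * (5/2) = 5/4.
  (-3) * (3/2) = -9/2.
  (1) * (5/2) = 5/2.
Total: 4 - 12 + 5/4 - 9/2 + 5/2 = -35/4.

-35/4


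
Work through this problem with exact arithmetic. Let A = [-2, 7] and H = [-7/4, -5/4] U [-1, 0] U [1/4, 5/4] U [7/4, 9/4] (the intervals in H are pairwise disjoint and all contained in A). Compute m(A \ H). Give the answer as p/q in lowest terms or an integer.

The ambient interval has length m(A) = 7 - (-2) = 9.
Since the holes are disjoint and sit inside A, by finite additivity
  m(H) = sum_i (b_i - a_i), and m(A \ H) = m(A) - m(H).
Computing the hole measures:
  m(H_1) = -5/4 - (-7/4) = 1/2.
  m(H_2) = 0 - (-1) = 1.
  m(H_3) = 5/4 - 1/4 = 1.
  m(H_4) = 9/4 - 7/4 = 1/2.
Summed: m(H) = 1/2 + 1 + 1 + 1/2 = 3.
So m(A \ H) = 9 - 3 = 6.

6


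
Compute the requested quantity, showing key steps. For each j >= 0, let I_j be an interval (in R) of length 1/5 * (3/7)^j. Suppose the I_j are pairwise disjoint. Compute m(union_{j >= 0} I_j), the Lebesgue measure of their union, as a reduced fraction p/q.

By countable additivity of the Lebesgue measure on pairwise disjoint measurable sets,
  m(union_{j >= 0} I_j) = sum_{j >= 0} m(I_j) = sum_{j >= 0} a * r^j,
  with a = 1/5 and r = 3/7.
Since 0 < r = 3/7 < 1, the geometric series converges:
  sum_{j >= 0} a * r^j = a / (1 - r).
  = 1/5 / (1 - 3/7)
  = 1/5 / (4/7)
  = 7/20.

7/20


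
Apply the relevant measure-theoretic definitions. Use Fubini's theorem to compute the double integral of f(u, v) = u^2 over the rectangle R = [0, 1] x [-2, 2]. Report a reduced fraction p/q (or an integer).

f(u, v) is a tensor product of a function of u and a function of v, and both factors are bounded continuous (hence Lebesgue integrable) on the rectangle, so Fubini's theorem applies:
  integral_R f d(m x m) = (integral_a1^b1 u^2 du) * (integral_a2^b2 1 dv).
Inner integral in u: integral_{0}^{1} u^2 du = (1^3 - 0^3)/3
  = 1/3.
Inner integral in v: integral_{-2}^{2} 1 dv = (2^1 - (-2)^1)/1
  = 4.
Product: (1/3) * (4) = 4/3.

4/3


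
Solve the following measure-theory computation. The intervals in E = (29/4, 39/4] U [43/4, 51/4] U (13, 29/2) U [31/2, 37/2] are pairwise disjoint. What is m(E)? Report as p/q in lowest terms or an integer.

For pairwise disjoint intervals, m(union_i I_i) = sum_i m(I_i),
and m is invariant under swapping open/closed endpoints (single points have measure 0).
So m(E) = sum_i (b_i - a_i).
  I_1 has length 39/4 - 29/4 = 5/2.
  I_2 has length 51/4 - 43/4 = 2.
  I_3 has length 29/2 - 13 = 3/2.
  I_4 has length 37/2 - 31/2 = 3.
Summing:
  m(E) = 5/2 + 2 + 3/2 + 3 = 9.

9


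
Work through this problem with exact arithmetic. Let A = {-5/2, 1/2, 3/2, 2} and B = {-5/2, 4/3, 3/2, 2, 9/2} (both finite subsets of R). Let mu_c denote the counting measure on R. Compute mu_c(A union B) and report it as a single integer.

Counting measure on a finite set equals cardinality. By inclusion-exclusion, |A union B| = |A| + |B| - |A cap B|.
|A| = 4, |B| = 5, |A cap B| = 3.
So mu_c(A union B) = 4 + 5 - 3 = 6.

6


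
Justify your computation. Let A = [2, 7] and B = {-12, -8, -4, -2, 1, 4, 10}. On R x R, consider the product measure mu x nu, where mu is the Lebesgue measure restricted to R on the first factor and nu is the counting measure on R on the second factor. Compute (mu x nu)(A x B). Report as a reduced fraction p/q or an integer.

For a measurable rectangle A x B, the product measure satisfies
  (mu x nu)(A x B) = mu(A) * nu(B).
  mu(A) = 5.
  nu(B) = 7.
  (mu x nu)(A x B) = 5 * 7 = 35.

35


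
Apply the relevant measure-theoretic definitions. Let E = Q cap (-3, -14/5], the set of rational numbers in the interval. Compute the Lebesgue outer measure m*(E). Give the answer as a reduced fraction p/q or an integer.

The set Q cap (-3, -14/5] is countable (a subset of the countable set Q). Lebesgue outer measure of any countable set is 0: each singleton {q} has m*({q}) = 0, and by countable subadditivity m*(union_k {q_k}) <= sum_k m*({q_k}) = sum_k 0 = 0. The reverse inequality m*(E) >= 0 is automatic. So m*(Q cap (-3, -14/5]) = 0.

0


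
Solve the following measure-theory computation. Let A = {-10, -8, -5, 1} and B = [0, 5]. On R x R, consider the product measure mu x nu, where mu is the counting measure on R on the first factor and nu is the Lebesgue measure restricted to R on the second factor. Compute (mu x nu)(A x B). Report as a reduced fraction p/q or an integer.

For a measurable rectangle A x B, the product measure satisfies
  (mu x nu)(A x B) = mu(A) * nu(B).
  mu(A) = 4.
  nu(B) = 5.
  (mu x nu)(A x B) = 4 * 5 = 20.

20


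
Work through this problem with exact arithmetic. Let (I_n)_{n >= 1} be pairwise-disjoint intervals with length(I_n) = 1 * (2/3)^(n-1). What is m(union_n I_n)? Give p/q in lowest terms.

By countable additivity of the Lebesgue measure on pairwise disjoint measurable sets,
  m(union_{n >= 1} I_n) = sum_{n >= 1} m(I_n) = sum_{n >= 1} a * r^(n-1),
  with a = 1 and r = 2/3.
Since 0 < r = 2/3 < 1, the geometric series converges:
  sum_{n >= 1} a * r^(n-1) = a / (1 - r).
  = 1 / (1 - 2/3)
  = 1 / (1/3)
  = 3.

3


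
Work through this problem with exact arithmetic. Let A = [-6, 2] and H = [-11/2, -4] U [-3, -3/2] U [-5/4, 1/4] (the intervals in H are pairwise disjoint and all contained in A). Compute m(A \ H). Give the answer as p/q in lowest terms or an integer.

The ambient interval has length m(A) = 2 - (-6) = 8.
Since the holes are disjoint and sit inside A, by finite additivity
  m(H) = sum_i (b_i - a_i), and m(A \ H) = m(A) - m(H).
Computing the hole measures:
  m(H_1) = -4 - (-11/2) = 3/2.
  m(H_2) = -3/2 - (-3) = 3/2.
  m(H_3) = 1/4 - (-5/4) = 3/2.
Summed: m(H) = 3/2 + 3/2 + 3/2 = 9/2.
So m(A \ H) = 8 - 9/2 = 7/2.

7/2


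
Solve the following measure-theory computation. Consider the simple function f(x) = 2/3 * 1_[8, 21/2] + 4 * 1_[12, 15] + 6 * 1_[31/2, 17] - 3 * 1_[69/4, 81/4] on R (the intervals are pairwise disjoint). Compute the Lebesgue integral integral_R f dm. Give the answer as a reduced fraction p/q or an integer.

For a simple function f = sum_i c_i * 1_{A_i} with disjoint A_i,
  integral f dm = sum_i c_i * m(A_i).
Lengths of the A_i:
  m(A_1) = 21/2 - 8 = 5/2.
  m(A_2) = 15 - 12 = 3.
  m(A_3) = 17 - 31/2 = 3/2.
  m(A_4) = 81/4 - 69/4 = 3.
Contributions c_i * m(A_i):
  (2/3) * (5/2) = 5/3.
  (4) * (3) = 12.
  (6) * (3/2) = 9.
  (-3) * (3) = -9.
Total: 5/3 + 12 + 9 - 9 = 41/3.

41/3


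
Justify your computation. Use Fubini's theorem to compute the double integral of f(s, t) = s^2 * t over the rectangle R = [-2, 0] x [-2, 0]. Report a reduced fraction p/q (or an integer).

f(s, t) is a tensor product of a function of s and a function of t, and both factors are bounded continuous (hence Lebesgue integrable) on the rectangle, so Fubini's theorem applies:
  integral_R f d(m x m) = (integral_a1^b1 s^2 ds) * (integral_a2^b2 t dt).
Inner integral in s: integral_{-2}^{0} s^2 ds = (0^3 - (-2)^3)/3
  = 8/3.
Inner integral in t: integral_{-2}^{0} t dt = (0^2 - (-2)^2)/2
  = -2.
Product: (8/3) * (-2) = -16/3.

-16/3


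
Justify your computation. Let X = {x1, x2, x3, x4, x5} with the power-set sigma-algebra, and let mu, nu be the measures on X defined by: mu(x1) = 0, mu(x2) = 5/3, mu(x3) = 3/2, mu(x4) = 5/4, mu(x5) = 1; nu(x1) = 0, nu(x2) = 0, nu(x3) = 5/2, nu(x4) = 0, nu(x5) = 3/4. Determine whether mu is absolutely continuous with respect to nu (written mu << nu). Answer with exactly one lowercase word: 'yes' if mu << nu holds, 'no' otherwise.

mu << nu means: every nu-null measurable set is also mu-null; equivalently, for every atom x, if nu({x}) = 0 then mu({x}) = 0.
Checking each atom:
  x1: nu = 0, mu = 0 -> consistent with mu << nu.
  x2: nu = 0, mu = 5/3 > 0 -> violates mu << nu.
  x3: nu = 5/2 > 0 -> no constraint.
  x4: nu = 0, mu = 5/4 > 0 -> violates mu << nu.
  x5: nu = 3/4 > 0 -> no constraint.
The atom(s) x2, x4 violate the condition (nu = 0 but mu > 0). Therefore mu is NOT absolutely continuous w.r.t. nu.

no


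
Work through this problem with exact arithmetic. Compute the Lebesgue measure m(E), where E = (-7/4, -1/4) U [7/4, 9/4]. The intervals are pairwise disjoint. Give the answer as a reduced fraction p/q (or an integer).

For pairwise disjoint intervals, m(union_i I_i) = sum_i m(I_i),
and m is invariant under swapping open/closed endpoints (single points have measure 0).
So m(E) = sum_i (b_i - a_i).
  I_1 has length -1/4 - (-7/4) = 3/2.
  I_2 has length 9/4 - 7/4 = 1/2.
Summing:
  m(E) = 3/2 + 1/2 = 2.

2


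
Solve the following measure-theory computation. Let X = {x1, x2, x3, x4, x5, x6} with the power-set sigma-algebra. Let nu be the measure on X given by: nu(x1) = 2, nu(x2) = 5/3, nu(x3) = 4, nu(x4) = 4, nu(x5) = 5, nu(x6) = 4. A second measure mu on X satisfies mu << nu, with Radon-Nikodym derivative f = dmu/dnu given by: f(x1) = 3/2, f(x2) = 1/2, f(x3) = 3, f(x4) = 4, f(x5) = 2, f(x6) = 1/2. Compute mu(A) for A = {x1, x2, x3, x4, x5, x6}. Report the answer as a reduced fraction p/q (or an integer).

By the defining property of the Radon-Nikodym derivative, for every measurable set A,
  mu(A) = integral_A f dnu.
Since nu is a discrete measure concentrated on the atoms of X, the integral over A reduces to the sum
  mu(A) = sum_{x in A} f(x) * nu({x}).
Computing each term:
  x1: f(x1) * nu(x1) = 3/2 * 2 = 3.
  x2: f(x2) * nu(x2) = 1/2 * 5/3 = 5/6.
  x3: f(x3) * nu(x3) = 3 * 4 = 12.
  x4: f(x4) * nu(x4) = 4 * 4 = 16.
  x5: f(x5) * nu(x5) = 2 * 5 = 10.
  x6: f(x6) * nu(x6) = 1/2 * 4 = 2.
Summing: mu(A) = 3 + 5/6 + 12 + 16 + 10 + 2 = 263/6.

263/6


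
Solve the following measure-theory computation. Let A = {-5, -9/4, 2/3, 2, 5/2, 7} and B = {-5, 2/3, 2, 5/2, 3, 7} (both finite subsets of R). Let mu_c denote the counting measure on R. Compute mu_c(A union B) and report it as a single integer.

Counting measure on a finite set equals cardinality. By inclusion-exclusion, |A union B| = |A| + |B| - |A cap B|.
|A| = 6, |B| = 6, |A cap B| = 5.
So mu_c(A union B) = 6 + 6 - 5 = 7.

7


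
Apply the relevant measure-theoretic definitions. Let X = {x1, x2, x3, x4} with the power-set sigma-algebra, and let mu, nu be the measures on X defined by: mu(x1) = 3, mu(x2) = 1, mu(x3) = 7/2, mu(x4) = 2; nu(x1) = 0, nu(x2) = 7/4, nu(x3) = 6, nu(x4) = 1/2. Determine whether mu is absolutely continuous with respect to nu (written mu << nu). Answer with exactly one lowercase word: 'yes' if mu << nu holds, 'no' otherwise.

mu << nu means: every nu-null measurable set is also mu-null; equivalently, for every atom x, if nu({x}) = 0 then mu({x}) = 0.
Checking each atom:
  x1: nu = 0, mu = 3 > 0 -> violates mu << nu.
  x2: nu = 7/4 > 0 -> no constraint.
  x3: nu = 6 > 0 -> no constraint.
  x4: nu = 1/2 > 0 -> no constraint.
The atom(s) x1 violate the condition (nu = 0 but mu > 0). Therefore mu is NOT absolutely continuous w.r.t. nu.

no


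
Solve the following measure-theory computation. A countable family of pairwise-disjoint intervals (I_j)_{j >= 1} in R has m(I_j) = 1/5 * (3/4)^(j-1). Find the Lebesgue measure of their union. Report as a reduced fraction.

By countable additivity of the Lebesgue measure on pairwise disjoint measurable sets,
  m(union_{j >= 1} I_j) = sum_{j >= 1} m(I_j) = sum_{j >= 1} a * r^(j-1),
  with a = 1/5 and r = 3/4.
Since 0 < r = 3/4 < 1, the geometric series converges:
  sum_{j >= 1} a * r^(j-1) = a / (1 - r).
  = 1/5 / (1 - 3/4)
  = 1/5 / (1/4)
  = 4/5.

4/5


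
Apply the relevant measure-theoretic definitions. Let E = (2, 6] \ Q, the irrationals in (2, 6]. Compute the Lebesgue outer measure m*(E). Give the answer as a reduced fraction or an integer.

The interval I = (2, 6] has m(I) = 6 - 2 = 4 (endpoints are measure-zero, so open/closed/half-open agree). Write I = (I cap Q) u (I \ Q). The rationals in I are countable, so m*(I cap Q) = 0 (cover each rational by intervals whose total length is arbitrarily small). By countable subadditivity m*(I) <= m*(I cap Q) + m*(I \ Q), hence m*(I \ Q) >= m(I) = 4. The reverse inequality m*(I \ Q) <= m*(I) = 4 is trivial since (I \ Q) is a subset of I. Therefore m*(I \ Q) = 4.

4


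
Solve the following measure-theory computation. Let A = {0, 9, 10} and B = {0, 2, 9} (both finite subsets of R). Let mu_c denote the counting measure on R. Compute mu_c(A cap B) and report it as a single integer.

Counting measure on a finite set equals cardinality. mu_c(A cap B) = |A cap B| (elements appearing in both).
Enumerating the elements of A that also lie in B gives 2 element(s).
So mu_c(A cap B) = 2.

2


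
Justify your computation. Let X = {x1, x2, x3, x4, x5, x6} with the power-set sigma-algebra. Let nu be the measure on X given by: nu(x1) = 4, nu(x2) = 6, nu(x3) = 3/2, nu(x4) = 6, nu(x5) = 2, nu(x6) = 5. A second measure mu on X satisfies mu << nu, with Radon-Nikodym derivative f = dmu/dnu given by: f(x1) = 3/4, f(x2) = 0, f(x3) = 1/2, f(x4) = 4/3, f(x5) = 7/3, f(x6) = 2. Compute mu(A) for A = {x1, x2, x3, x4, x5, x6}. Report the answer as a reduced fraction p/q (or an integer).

By the defining property of the Radon-Nikodym derivative, for every measurable set A,
  mu(A) = integral_A f dnu.
Since nu is a discrete measure concentrated on the atoms of X, the integral over A reduces to the sum
  mu(A) = sum_{x in A} f(x) * nu({x}).
Computing each term:
  x1: f(x1) * nu(x1) = 3/4 * 4 = 3.
  x2: f(x2) * nu(x2) = 0 * 6 = 0.
  x3: f(x3) * nu(x3) = 1/2 * 3/2 = 3/4.
  x4: f(x4) * nu(x4) = 4/3 * 6 = 8.
  x5: f(x5) * nu(x5) = 7/3 * 2 = 14/3.
  x6: f(x6) * nu(x6) = 2 * 5 = 10.
Summing: mu(A) = 3 + 0 + 3/4 + 8 + 14/3 + 10 = 317/12.

317/12


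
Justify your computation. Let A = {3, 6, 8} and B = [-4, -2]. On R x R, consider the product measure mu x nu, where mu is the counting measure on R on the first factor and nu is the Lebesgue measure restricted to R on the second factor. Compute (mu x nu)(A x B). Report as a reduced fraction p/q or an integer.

For a measurable rectangle A x B, the product measure satisfies
  (mu x nu)(A x B) = mu(A) * nu(B).
  mu(A) = 3.
  nu(B) = 2.
  (mu x nu)(A x B) = 3 * 2 = 6.

6


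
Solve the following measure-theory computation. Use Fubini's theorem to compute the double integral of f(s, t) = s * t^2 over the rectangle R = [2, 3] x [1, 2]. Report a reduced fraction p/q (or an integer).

f(s, t) is a tensor product of a function of s and a function of t, and both factors are bounded continuous (hence Lebesgue integrable) on the rectangle, so Fubini's theorem applies:
  integral_R f d(m x m) = (integral_a1^b1 s ds) * (integral_a2^b2 t^2 dt).
Inner integral in s: integral_{2}^{3} s ds = (3^2 - 2^2)/2
  = 5/2.
Inner integral in t: integral_{1}^{2} t^2 dt = (2^3 - 1^3)/3
  = 7/3.
Product: (5/2) * (7/3) = 35/6.

35/6


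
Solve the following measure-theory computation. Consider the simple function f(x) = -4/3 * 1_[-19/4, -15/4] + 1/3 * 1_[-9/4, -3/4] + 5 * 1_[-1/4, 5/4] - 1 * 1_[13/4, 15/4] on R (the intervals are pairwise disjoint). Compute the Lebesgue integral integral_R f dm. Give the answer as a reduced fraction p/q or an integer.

For a simple function f = sum_i c_i * 1_{A_i} with disjoint A_i,
  integral f dm = sum_i c_i * m(A_i).
Lengths of the A_i:
  m(A_1) = -15/4 - (-19/4) = 1.
  m(A_2) = -3/4 - (-9/4) = 3/2.
  m(A_3) = 5/4 - (-1/4) = 3/2.
  m(A_4) = 15/4 - 13/4 = 1/2.
Contributions c_i * m(A_i):
  (-4/3) * (1) = -4/3.
  (1/3) * (3/2) = 1/2.
  (5) * (3/2) = 15/2.
  (-1) * (1/2) = -1/2.
Total: -4/3 + 1/2 + 15/2 - 1/2 = 37/6.

37/6


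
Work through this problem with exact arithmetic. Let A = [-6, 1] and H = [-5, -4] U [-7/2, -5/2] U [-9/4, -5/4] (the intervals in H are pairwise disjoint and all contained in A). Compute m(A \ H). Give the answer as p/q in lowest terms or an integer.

The ambient interval has length m(A) = 1 - (-6) = 7.
Since the holes are disjoint and sit inside A, by finite additivity
  m(H) = sum_i (b_i - a_i), and m(A \ H) = m(A) - m(H).
Computing the hole measures:
  m(H_1) = -4 - (-5) = 1.
  m(H_2) = -5/2 - (-7/2) = 1.
  m(H_3) = -5/4 - (-9/4) = 1.
Summed: m(H) = 1 + 1 + 1 = 3.
So m(A \ H) = 7 - 3 = 4.

4


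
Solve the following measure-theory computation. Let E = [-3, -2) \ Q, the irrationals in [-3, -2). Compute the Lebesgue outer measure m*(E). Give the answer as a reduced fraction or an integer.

The interval I = [-3, -2) has m(I) = -2 - (-3) = 1 (endpoints are measure-zero, so open/closed/half-open agree). Write I = (I cap Q) u (I \ Q). The rationals in I are countable, so m*(I cap Q) = 0 (cover each rational by intervals whose total length is arbitrarily small). By countable subadditivity m*(I) <= m*(I cap Q) + m*(I \ Q), hence m*(I \ Q) >= m(I) = 1. The reverse inequality m*(I \ Q) <= m*(I) = 1 is trivial since (I \ Q) is a subset of I. Therefore m*(I \ Q) = 1.

1


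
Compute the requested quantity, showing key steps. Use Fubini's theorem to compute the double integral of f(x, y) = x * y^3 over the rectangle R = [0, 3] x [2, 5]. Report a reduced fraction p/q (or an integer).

f(x, y) is a tensor product of a function of x and a function of y, and both factors are bounded continuous (hence Lebesgue integrable) on the rectangle, so Fubini's theorem applies:
  integral_R f d(m x m) = (integral_a1^b1 x dx) * (integral_a2^b2 y^3 dy).
Inner integral in x: integral_{0}^{3} x dx = (3^2 - 0^2)/2
  = 9/2.
Inner integral in y: integral_{2}^{5} y^3 dy = (5^4 - 2^4)/4
  = 609/4.
Product: (9/2) * (609/4) = 5481/8.

5481/8


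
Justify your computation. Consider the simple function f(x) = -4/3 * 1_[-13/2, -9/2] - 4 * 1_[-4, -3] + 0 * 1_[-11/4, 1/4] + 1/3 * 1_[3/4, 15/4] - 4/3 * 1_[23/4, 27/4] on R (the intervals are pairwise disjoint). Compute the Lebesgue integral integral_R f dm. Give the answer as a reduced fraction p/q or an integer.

For a simple function f = sum_i c_i * 1_{A_i} with disjoint A_i,
  integral f dm = sum_i c_i * m(A_i).
Lengths of the A_i:
  m(A_1) = -9/2 - (-13/2) = 2.
  m(A_2) = -3 - (-4) = 1.
  m(A_3) = 1/4 - (-11/4) = 3.
  m(A_4) = 15/4 - 3/4 = 3.
  m(A_5) = 27/4 - 23/4 = 1.
Contributions c_i * m(A_i):
  (-4/3) * (2) = -8/3.
  (-4) * (1) = -4.
  (0) * (3) = 0.
  (1/3) * (3) = 1.
  (-4/3) * (1) = -4/3.
Total: -8/3 - 4 + 0 + 1 - 4/3 = -7.

-7


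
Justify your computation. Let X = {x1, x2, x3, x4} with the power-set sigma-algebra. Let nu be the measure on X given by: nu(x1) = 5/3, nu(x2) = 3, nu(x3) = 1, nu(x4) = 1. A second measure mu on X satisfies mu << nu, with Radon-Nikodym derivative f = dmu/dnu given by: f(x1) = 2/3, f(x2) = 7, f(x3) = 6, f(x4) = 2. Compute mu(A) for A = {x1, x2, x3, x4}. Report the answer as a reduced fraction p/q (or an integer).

By the defining property of the Radon-Nikodym derivative, for every measurable set A,
  mu(A) = integral_A f dnu.
Since nu is a discrete measure concentrated on the atoms of X, the integral over A reduces to the sum
  mu(A) = sum_{x in A} f(x) * nu({x}).
Computing each term:
  x1: f(x1) * nu(x1) = 2/3 * 5/3 = 10/9.
  x2: f(x2) * nu(x2) = 7 * 3 = 21.
  x3: f(x3) * nu(x3) = 6 * 1 = 6.
  x4: f(x4) * nu(x4) = 2 * 1 = 2.
Summing: mu(A) = 10/9 + 21 + 6 + 2 = 271/9.

271/9


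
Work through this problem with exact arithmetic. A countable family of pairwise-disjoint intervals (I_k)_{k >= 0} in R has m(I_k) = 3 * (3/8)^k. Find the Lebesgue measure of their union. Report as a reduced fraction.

By countable additivity of the Lebesgue measure on pairwise disjoint measurable sets,
  m(union_{k >= 0} I_k) = sum_{k >= 0} m(I_k) = sum_{k >= 0} a * r^k,
  with a = 3 and r = 3/8.
Since 0 < r = 3/8 < 1, the geometric series converges:
  sum_{k >= 0} a * r^k = a / (1 - r).
  = 3 / (1 - 3/8)
  = 3 / (5/8)
  = 24/5.

24/5


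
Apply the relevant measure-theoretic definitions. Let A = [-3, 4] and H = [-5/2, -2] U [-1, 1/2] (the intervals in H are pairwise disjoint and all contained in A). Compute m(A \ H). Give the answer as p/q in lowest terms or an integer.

The ambient interval has length m(A) = 4 - (-3) = 7.
Since the holes are disjoint and sit inside A, by finite additivity
  m(H) = sum_i (b_i - a_i), and m(A \ H) = m(A) - m(H).
Computing the hole measures:
  m(H_1) = -2 - (-5/2) = 1/2.
  m(H_2) = 1/2 - (-1) = 3/2.
Summed: m(H) = 1/2 + 3/2 = 2.
So m(A \ H) = 7 - 2 = 5.

5


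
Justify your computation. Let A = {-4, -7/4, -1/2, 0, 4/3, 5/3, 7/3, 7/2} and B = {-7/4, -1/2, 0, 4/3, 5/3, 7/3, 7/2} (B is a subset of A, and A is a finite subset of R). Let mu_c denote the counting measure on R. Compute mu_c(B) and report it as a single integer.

Counting measure assigns mu_c(E) = |E| (number of elements) when E is finite.
B has 7 element(s), so mu_c(B) = 7.

7


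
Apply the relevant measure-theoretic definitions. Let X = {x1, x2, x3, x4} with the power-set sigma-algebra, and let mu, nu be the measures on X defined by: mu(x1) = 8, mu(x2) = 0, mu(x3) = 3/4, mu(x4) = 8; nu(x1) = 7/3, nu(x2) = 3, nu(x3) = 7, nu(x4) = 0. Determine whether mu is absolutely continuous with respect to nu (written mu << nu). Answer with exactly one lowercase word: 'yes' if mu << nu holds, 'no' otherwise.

mu << nu means: every nu-null measurable set is also mu-null; equivalently, for every atom x, if nu({x}) = 0 then mu({x}) = 0.
Checking each atom:
  x1: nu = 7/3 > 0 -> no constraint.
  x2: nu = 3 > 0 -> no constraint.
  x3: nu = 7 > 0 -> no constraint.
  x4: nu = 0, mu = 8 > 0 -> violates mu << nu.
The atom(s) x4 violate the condition (nu = 0 but mu > 0). Therefore mu is NOT absolutely continuous w.r.t. nu.

no


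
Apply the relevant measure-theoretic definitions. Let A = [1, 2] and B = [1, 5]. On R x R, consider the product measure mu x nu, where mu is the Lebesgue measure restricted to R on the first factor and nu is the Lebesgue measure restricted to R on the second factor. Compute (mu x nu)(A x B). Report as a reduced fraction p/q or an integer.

For a measurable rectangle A x B, the product measure satisfies
  (mu x nu)(A x B) = mu(A) * nu(B).
  mu(A) = 1.
  nu(B) = 4.
  (mu x nu)(A x B) = 1 * 4 = 4.

4


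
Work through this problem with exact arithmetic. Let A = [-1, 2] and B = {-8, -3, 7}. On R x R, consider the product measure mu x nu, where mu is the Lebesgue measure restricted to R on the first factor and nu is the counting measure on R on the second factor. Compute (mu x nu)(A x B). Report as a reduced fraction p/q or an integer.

For a measurable rectangle A x B, the product measure satisfies
  (mu x nu)(A x B) = mu(A) * nu(B).
  mu(A) = 3.
  nu(B) = 3.
  (mu x nu)(A x B) = 3 * 3 = 9.

9


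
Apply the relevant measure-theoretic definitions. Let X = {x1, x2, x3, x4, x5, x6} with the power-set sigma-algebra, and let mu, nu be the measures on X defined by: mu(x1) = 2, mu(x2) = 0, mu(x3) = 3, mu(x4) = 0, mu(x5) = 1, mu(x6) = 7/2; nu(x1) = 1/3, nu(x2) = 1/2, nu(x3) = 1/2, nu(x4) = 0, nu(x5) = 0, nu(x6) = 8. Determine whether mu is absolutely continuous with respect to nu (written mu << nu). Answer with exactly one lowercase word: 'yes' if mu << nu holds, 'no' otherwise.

mu << nu means: every nu-null measurable set is also mu-null; equivalently, for every atom x, if nu({x}) = 0 then mu({x}) = 0.
Checking each atom:
  x1: nu = 1/3 > 0 -> no constraint.
  x2: nu = 1/2 > 0 -> no constraint.
  x3: nu = 1/2 > 0 -> no constraint.
  x4: nu = 0, mu = 0 -> consistent with mu << nu.
  x5: nu = 0, mu = 1 > 0 -> violates mu << nu.
  x6: nu = 8 > 0 -> no constraint.
The atom(s) x5 violate the condition (nu = 0 but mu > 0). Therefore mu is NOT absolutely continuous w.r.t. nu.

no
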